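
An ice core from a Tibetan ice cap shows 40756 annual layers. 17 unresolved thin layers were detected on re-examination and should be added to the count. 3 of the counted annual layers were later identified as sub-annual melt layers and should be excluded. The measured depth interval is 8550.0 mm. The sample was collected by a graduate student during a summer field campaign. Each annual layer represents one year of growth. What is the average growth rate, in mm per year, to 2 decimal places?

Adjusted count: 40756 − 3 + 17 = 40770 annual layers.
8550.0 mm over 40770 years gives 8550.0 / 40770 ≈ 0.21 mm per year.

0.21 mm per year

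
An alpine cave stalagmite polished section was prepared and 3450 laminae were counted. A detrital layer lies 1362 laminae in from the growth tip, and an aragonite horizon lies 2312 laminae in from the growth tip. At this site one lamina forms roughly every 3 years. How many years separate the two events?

2850 yr

The two markers are separated by 2312 − 1362 = 950 laminae.
At 3 years per lamina, 950 × 3 = 2850 years.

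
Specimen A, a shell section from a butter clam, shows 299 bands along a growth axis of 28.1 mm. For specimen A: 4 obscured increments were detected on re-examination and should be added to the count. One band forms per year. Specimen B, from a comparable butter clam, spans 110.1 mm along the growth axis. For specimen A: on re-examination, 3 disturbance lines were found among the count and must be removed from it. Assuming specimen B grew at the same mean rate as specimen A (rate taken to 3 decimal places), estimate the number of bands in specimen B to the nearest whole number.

1171 bands

Specimen A: correcting the raw count gives 299 − 3 + 4 = 300 true bands.
A: Extension rate ≈ 28.1 / 300 = 0.094 mm/yr.
B spans 110.1 / 0.094 = 1171.28 years ≈ 1171 bands.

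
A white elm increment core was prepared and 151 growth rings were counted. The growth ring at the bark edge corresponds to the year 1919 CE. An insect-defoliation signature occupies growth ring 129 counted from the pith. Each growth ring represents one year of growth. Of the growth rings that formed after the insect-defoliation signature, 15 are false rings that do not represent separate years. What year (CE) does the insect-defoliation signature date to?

1912 CE

Between growth ring 129 and the bark edge there are 151 − 129 = 22 growth rings.
Removing the 15 false growth rings leaves 22 − 15 = 7 true growth rings beyond the insect-defoliation signature.
The growth ring at the bark edge is 1919 CE, so the insect-defoliation signature dates to 1919 − 7 = 1912 CE.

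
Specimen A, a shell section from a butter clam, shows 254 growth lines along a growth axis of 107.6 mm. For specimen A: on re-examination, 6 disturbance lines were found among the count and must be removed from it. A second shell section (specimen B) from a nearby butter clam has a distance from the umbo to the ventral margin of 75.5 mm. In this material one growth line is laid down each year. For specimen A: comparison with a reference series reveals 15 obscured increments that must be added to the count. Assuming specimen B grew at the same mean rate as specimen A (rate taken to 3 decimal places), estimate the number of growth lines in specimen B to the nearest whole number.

185 growth lines

Specimen A: correcting the raw count gives 254 − 6 + 15 = 263 true growth lines.
A: Mean rate = 107.6 mm / 263 years ≈ 0.409 mm per year.
B spans 75.5 / 0.409 = 184.60 years ≈ 185 growth lines.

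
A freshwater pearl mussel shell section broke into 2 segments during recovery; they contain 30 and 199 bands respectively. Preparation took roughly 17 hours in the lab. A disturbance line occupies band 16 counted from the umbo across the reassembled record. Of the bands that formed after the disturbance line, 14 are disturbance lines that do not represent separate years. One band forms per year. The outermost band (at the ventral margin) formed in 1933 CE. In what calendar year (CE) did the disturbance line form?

1734 CE

Total bands = 30 + 199 = 229.
229 − 16 = 213 bands lie beyond the disturbance line toward the ventral margin.
Removing the 14 false bands leaves 213 − 14 = 199 true bands beyond the disturbance line.
Counting back 199 years from 1933 CE places the disturbance line in 1933 − 199 = 1734 CE.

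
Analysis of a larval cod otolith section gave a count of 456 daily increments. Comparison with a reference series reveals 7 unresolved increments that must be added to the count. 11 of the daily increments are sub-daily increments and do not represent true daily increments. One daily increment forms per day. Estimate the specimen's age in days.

452 days

After corrections the count is 456 − 11 + 7 = 452 daily increments.
With a one-to-one daily increment periodicity this is 452 days.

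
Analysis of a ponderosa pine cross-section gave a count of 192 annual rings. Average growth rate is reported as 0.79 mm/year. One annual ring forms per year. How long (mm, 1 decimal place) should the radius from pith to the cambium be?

151.7 mm

The record spans 192 years at 0.79 mm per year.
192 years at 0.79 mm/year gives 0.79 × 192 = 151.7 mm.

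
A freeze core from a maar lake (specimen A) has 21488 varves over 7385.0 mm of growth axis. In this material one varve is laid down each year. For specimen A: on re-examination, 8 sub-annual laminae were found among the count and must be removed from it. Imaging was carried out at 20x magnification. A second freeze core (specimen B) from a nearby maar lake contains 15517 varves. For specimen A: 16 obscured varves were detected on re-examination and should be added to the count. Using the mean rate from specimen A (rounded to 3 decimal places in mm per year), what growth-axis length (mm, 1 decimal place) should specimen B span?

Specimen A: adjusted count: 21488 − 8 + 16 = 21496 varves.
A: 7385.0 mm over 21496 years gives 7385.0 / 21496 ≈ 0.344 mm/yr.
Length of B = 0.344 × 15517 = 5337.8 mm.

5337.8 mm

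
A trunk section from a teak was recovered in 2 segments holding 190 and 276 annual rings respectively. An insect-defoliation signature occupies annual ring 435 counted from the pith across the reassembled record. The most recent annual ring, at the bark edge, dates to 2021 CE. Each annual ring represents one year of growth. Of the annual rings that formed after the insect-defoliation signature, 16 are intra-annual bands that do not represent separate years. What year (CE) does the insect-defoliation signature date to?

Total annual rings = 190 + 276 = 466.
466 − 435 = 31 annual rings lie beyond the insect-defoliation signature toward the bark edge.
Removing the 16 false annual rings leaves 31 − 16 = 15 true annual rings beyond the insect-defoliation signature.
Counting back 15 years from 2021 CE places the insect-defoliation signature in 2021 − 15 = 2006 CE.

2006 CE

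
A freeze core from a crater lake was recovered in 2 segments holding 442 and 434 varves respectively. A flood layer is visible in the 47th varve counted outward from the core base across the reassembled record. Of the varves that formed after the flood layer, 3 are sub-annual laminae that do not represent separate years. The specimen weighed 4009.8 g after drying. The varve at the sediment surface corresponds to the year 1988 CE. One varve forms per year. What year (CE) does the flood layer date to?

1162 CE

Total varves = 442 + 434 = 876.
The flood layer sits at varve 47 from the core base, so 876 − 47 = 829 varves formed after it.
Removing the 3 false varves leaves 829 − 3 = 826 true varves beyond the flood layer.
Counting back 826 years from 1988 CE places the flood layer in 1988 − 826 = 1162 CE.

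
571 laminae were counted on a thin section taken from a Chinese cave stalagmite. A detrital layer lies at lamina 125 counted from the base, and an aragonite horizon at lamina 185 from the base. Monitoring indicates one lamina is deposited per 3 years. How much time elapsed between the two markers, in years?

185 − 125 = 60 laminae lie between the two events.
60 laminae at 3 years each span 60 × 3 = 180 years.

180 years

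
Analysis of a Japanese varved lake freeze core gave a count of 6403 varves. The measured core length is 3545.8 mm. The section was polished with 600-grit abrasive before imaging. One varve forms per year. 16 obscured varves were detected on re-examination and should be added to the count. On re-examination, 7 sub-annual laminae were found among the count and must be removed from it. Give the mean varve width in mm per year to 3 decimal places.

After corrections the count is 6403 − 7 + 16 = 6412 varves.
Extension rate ≈ 3545.8 / 6412 = 0.553 mm per year.

0.553 mm per year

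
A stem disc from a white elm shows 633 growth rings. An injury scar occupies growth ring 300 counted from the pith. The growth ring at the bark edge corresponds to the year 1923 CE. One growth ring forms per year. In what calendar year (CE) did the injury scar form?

The injury scar sits at growth ring 300 from the pith, so 633 − 300 = 333 growth rings formed after it.
The growth ring at the bark edge is 1923 CE, so the injury scar dates to 1923 − 333 = 1590 CE.

1590 CE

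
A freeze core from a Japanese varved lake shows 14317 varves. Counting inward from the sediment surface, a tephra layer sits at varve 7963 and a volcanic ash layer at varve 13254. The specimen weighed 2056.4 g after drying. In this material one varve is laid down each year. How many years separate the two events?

13254 − 7963 = 5291 varves lie between the two events.
At one varve per year, 5291 years elapsed between them.

5291 years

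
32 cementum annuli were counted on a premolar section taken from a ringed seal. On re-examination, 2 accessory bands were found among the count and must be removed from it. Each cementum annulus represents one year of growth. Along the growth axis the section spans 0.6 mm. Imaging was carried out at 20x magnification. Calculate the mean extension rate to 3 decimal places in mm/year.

True cementum annulus count = 32 − 2 = 30.
Extension rate ≈ 0.6 / 30 = 0.020 mm/year.

0.020 mm/year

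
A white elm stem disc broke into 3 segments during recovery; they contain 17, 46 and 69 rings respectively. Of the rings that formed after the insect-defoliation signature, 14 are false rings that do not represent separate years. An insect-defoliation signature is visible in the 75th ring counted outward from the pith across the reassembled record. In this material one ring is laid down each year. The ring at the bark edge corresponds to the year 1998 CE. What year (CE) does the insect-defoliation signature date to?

1955 CE

Total rings = 17 + 46 + 69 = 132.
Between ring 75 and the bark edge there are 132 − 75 = 57 rings.
Removing the 14 false rings leaves 57 − 14 = 43 true rings beyond the insect-defoliation signature.
1998 − 43 = 1955 CE.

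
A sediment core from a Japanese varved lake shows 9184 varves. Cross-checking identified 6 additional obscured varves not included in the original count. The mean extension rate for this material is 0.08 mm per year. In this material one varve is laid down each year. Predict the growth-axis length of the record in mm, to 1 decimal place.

735.2 mm

Adjusted count: 9184 + 6 = 9190 varves.
Predicted length = 0.08 mm/year × 9190 years = 735.2 mm.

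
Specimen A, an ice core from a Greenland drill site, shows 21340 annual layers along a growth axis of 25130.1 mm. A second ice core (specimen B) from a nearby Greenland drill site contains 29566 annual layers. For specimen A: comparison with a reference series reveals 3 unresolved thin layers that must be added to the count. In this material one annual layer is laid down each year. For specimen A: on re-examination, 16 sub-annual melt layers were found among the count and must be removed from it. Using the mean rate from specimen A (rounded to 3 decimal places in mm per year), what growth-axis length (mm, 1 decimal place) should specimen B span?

Specimen A: after corrections the count is 21340 − 16 + 3 = 21327 annual layers.
A: Mean rate = 25130.1 mm / 21327 years ≈ 1.178 mm per year.
Length of B = 1.178 × 29566 = 34828.7 mm.

34828.7 mm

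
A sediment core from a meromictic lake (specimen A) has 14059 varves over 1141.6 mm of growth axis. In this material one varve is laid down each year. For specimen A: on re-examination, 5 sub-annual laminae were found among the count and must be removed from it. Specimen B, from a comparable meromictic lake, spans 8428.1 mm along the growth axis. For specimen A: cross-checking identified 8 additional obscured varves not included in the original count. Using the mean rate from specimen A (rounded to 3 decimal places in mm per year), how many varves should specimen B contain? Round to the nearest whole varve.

104051 varves

Specimen A: adjusted count: 14059 − 5 + 8 = 14062 varves.
A: Mean rate = 1141.6 mm / 14062 years ≈ 0.081 mm per year.
For B, 8428.1 / 0.081 = 104050.62 years ≈ 104051 varves.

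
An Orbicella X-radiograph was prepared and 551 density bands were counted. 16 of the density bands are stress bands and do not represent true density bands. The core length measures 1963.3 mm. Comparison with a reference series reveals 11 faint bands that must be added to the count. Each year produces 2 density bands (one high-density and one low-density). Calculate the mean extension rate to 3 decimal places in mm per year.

Adjusted count: 551 − 16 + 11 = 546 density bands.
With 2 density bands per year, 546 / 2 = 273 years.
Mean rate = 1963.3 mm / 273 years ≈ 7.192 mm per year.

7.192 mm per year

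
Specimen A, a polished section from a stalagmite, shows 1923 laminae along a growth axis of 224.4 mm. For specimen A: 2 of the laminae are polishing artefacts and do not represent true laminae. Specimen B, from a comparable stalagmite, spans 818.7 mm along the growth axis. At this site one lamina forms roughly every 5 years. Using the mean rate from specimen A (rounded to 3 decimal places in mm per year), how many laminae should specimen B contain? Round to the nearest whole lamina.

Specimen A: true lamina count = 1923 − 2 = 1921.
Specimen A: multiplying by 5 years per lamina: 1921 × 5 = 9605 years.
A: 224.4 mm over 9605 years gives 224.4 / 9605 ≈ 0.023 mm/year.
Specimen B: 818.7 mm / 0.023 mm per year = 35595.65 years; at 5 years per lamina that is 35595.65 / 5 ≈ 7119 laminae.

7119 laminae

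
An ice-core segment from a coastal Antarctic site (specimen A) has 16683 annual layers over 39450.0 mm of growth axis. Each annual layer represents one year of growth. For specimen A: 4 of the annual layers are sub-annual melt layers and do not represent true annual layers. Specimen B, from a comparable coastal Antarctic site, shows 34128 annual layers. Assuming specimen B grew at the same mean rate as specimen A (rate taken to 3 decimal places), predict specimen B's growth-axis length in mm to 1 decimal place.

80712.7 mm

Specimen A: after corrections the count is 16683 − 4 = 16679 annual layers.
A: 39450.0 mm over 16679 years gives 39450.0 / 16679 ≈ 2.365 mm/yr.
Length of B = 2.365 × 34128 = 80712.7 mm.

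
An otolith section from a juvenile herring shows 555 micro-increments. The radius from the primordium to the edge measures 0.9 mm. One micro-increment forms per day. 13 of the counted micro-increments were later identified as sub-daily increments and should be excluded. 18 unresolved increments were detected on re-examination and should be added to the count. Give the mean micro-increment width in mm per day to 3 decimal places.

0.002 mm per day

Correcting the raw count gives 555 − 13 + 18 = 560 true micro-increments.
Extension rate ≈ 0.9 / 560 = 0.002 mm per day.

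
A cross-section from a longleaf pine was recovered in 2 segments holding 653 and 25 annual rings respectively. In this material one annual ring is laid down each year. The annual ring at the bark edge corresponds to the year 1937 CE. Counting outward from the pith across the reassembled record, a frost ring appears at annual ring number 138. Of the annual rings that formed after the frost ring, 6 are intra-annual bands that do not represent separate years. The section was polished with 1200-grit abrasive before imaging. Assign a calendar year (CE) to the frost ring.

1403 CE

Total annual rings = 653 + 25 = 678.
Between annual ring 138 and the bark edge there are 678 − 138 = 540 annual rings.
Removing the 6 false annual rings leaves 540 − 6 = 534 true annual rings beyond the frost ring.
1937 − 534 = 1403 CE.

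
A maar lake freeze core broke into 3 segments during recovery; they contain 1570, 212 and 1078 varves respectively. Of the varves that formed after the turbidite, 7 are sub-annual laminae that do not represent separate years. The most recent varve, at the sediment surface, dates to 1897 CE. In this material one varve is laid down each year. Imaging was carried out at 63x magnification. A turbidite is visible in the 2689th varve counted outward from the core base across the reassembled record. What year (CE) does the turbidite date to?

Total varves = 1570 + 212 + 1078 = 2860.
The turbidite sits at varve 2689 from the core base, so 2860 − 2689 = 171 varves formed after it.
Excluding 7 false varves: 171 − 7 = 164.
1897 − 164 = 1733 CE.

1733 CE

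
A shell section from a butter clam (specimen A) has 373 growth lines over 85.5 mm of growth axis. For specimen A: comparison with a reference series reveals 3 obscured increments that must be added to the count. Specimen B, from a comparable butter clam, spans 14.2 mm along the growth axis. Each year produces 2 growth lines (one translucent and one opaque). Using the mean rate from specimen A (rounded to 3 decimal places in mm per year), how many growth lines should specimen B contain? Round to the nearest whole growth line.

Specimen A: true growth line count = 373 + 3 = 376.
Specimen A: 376 growth lines at 2 per year is 376 / 2 = 188 years.
A: 85.5 mm over 188 years gives 85.5 / 188 ≈ 0.455 mm per year.
Specimen B: 14.2 mm / 0.455 mm per year = 31.21 years; at 2 growth lines per year that is 31.21 × 2 ≈ 62 growth lines.

62 growth lines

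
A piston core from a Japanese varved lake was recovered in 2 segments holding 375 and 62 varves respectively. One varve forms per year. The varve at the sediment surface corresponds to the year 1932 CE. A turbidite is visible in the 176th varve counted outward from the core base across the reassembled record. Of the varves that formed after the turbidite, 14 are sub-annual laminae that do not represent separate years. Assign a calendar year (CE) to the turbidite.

Total varves = 375 + 62 = 437.
437 − 176 = 261 varves lie beyond the turbidite toward the sediment surface.
261 − 14 false = 247 true varves after the turbidite.
Counting back 247 years from 1932 CE places the turbidite in 1932 − 247 = 1685 CE.

1685 CE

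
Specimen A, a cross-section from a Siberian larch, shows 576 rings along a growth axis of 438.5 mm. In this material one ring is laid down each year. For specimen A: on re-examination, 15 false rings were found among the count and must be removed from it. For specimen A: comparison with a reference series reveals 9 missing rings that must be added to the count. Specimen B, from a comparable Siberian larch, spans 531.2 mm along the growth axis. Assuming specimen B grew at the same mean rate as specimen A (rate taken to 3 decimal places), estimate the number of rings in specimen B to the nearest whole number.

Specimen A: correcting the raw count gives 576 − 15 + 9 = 570 true rings.
A: Mean rate = 438.5 mm / 570 years ≈ 0.769 mm/year.
Specimen B: 531.2 mm / 0.769 mm per year = 690.77 years ≈ 691 rings.

691 rings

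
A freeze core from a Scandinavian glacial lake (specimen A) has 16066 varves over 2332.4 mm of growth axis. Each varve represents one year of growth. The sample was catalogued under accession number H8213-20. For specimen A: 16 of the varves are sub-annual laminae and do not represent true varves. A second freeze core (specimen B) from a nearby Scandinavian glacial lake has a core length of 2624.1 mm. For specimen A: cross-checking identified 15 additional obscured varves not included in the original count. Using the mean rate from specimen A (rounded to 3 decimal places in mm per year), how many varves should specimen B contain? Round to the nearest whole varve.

Specimen A: after corrections the count is 16066 − 16 + 15 = 16065 varves.
A: Mean rate = 2332.4 mm / 16065 years ≈ 0.145 mm/year.
Specimen B: 2624.1 mm / 0.145 mm per year = 18097.24 years ≈ 18097 varves.

18097 varves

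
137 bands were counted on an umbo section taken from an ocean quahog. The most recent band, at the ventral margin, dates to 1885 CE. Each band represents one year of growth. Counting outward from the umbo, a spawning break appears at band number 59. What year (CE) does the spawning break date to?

1807 CE

Between band 59 and the ventral margin there are 137 − 59 = 78 bands.
The band at the ventral margin is 1885 CE, so the spawning break dates to 1885 − 78 = 1807 CE.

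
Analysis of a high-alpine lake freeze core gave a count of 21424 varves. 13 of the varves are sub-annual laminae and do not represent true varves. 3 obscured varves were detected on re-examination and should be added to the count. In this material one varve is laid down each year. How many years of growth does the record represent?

21414 years

Adjusted count: 21424 − 13 + 3 = 21414 varves.
With a one-to-one varve periodicity this is 21414 years.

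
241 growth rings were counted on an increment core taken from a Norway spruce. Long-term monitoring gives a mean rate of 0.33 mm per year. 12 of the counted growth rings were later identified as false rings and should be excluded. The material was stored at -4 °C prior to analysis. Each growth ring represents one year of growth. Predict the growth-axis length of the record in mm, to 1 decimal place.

75.6 mm

True growth ring count = 241 − 12 = 229.
Length ≈ 0.33 × 229 = 75.6 mm.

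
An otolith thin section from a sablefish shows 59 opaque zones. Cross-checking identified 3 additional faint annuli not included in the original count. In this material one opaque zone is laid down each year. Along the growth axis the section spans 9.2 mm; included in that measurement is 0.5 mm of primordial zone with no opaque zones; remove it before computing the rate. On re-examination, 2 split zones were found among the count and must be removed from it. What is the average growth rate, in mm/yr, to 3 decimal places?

After corrections the count is 59 − 2 + 3 = 60 opaque zones.
Net length = 9.2 − 0.5 = 8.7 mm.
Extension rate ≈ 8.7 / 60 = 0.145 mm/yr.

0.145 mm/yr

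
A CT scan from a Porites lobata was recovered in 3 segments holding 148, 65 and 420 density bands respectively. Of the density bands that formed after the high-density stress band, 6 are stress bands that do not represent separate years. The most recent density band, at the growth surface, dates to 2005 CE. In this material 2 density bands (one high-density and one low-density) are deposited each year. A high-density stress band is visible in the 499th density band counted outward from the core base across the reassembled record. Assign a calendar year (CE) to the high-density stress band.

Total density bands = 148 + 65 + 420 = 633.
633 − 499 = 134 density bands lie beyond the high-density stress band toward the growth surface.
Excluding 6 false density bands: 134 − 6 = 128.
With 2 density bands per year, 128 / 2 = 64 years.
Counting back 64 years from 2005 CE places the high-density stress band in 2005 − 64 = 1941 CE.

1941 CE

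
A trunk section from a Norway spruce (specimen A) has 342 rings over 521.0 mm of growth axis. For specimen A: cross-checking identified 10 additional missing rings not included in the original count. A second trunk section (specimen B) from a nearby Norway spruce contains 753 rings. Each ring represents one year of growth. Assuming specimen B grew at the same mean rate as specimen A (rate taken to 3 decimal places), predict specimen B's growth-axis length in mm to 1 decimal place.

Specimen A: true ring count = 342 + 10 = 352.
A: Mean rate = 521.0 mm / 352 years ≈ 1.480 mm per year.
Length of B = 1.480 × 753 = 1114.4 mm.

1114.4 mm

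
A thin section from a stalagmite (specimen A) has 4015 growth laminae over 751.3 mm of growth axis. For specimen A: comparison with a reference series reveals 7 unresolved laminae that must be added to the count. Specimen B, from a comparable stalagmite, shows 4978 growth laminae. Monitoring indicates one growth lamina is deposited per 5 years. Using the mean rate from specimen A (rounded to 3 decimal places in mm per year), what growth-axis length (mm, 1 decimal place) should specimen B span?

920.9 mm

Specimen A: after corrections the count is 4015 + 7 = 4022 growth laminae.
Specimen A: at 5 years per growth lamina, 4022 × 5 = 20110 years.
A: 751.3 mm over 20110 years gives 751.3 / 20110 ≈ 0.037 mm per year.
Specimen B: at 5 years per growth lamina, 4978 × 5 = 24890 years. B's length ≈ 0.037 × 24890 = 920.9 mm.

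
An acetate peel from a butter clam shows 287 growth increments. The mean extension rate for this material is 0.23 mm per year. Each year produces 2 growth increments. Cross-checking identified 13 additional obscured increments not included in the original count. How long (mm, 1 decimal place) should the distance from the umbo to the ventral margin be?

34.5 mm

True growth increment count = 287 + 13 = 300.
Dividing by 2 growth increments per year: 300 / 2 = 150 years.
Length ≈ 0.23 × 150 = 34.5 mm.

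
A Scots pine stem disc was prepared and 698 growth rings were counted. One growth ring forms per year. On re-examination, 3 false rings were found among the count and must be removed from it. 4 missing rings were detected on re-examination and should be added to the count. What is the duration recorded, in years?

699 yr

Correcting the raw count gives 698 − 3 + 4 = 699 true growth rings.
At one growth ring per year, that is 699 years.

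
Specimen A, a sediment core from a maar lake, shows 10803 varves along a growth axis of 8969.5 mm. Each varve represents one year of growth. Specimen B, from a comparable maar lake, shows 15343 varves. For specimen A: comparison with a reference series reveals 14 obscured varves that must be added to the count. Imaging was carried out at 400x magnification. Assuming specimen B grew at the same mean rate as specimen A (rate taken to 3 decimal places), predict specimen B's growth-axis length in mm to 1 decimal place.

12719.3 mm

Specimen A: after corrections the count is 10803 + 14 = 10817 varves.
A: Mean rate = 8969.5 mm / 10817 years ≈ 0.829 mm per year.
B's length ≈ 0.829 × 15343 = 12719.3 mm.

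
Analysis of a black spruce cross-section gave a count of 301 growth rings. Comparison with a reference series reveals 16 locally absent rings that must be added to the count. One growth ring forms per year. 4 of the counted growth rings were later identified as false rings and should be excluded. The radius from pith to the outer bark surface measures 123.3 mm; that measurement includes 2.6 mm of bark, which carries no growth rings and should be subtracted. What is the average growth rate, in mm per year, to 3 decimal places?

True growth ring count = 301 − 4 + 16 = 313.
Net length = 123.3 − 2.6 = 120.7 mm.
Extension rate ≈ 120.7 / 313 = 0.386 mm per year.

0.386 mm per year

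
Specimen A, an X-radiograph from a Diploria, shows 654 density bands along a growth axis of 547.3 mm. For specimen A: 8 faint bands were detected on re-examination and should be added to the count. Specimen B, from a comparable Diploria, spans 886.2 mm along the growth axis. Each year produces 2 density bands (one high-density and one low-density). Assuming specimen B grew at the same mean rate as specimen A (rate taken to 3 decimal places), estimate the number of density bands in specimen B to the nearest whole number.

Specimen A: adjusted count: 654 + 8 = 662 density bands.
Specimen A: dividing by 2 density bands per year: 662 / 2 = 331 years.
A: Mean rate = 547.3 mm / 331 years ≈ 1.653 mm/year.
B spans 886.2 / 1.653 = 536.12 years; at 2 density bands per year that is 536.12 × 2 ≈ 1072 density bands.

1072 density bands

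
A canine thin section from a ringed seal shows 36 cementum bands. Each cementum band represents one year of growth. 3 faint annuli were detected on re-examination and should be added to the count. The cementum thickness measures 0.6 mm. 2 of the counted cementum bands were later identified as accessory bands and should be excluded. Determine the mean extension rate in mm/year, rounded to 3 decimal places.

0.016 mm/year

Correcting the raw count gives 36 − 2 + 3 = 37 true cementum bands.
Mean rate = 0.6 mm / 37 years ≈ 0.016 mm/year.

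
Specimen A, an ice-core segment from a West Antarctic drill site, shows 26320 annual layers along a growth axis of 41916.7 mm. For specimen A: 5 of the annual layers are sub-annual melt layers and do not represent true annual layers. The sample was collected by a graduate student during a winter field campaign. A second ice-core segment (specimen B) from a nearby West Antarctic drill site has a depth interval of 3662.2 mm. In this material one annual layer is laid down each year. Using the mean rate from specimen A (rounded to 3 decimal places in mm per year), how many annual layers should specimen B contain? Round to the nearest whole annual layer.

2299 annual layers

Specimen A: after corrections the count is 26320 − 5 = 26315 annual layers.
A: 41916.7 mm over 26315 years gives 41916.7 / 26315 ≈ 1.593 mm/yr.
For B, 3662.2 / 1.593 = 2298.93 years ≈ 2299 annual layers.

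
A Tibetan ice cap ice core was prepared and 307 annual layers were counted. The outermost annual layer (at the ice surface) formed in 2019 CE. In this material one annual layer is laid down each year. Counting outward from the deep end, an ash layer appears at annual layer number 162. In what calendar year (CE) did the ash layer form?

1874 CE

Between annual layer 162 and the ice surface there are 307 − 162 = 145 annual layers.
The annual layer at the ice surface is 2019 CE, so the ash layer dates to 2019 − 145 = 1874 CE.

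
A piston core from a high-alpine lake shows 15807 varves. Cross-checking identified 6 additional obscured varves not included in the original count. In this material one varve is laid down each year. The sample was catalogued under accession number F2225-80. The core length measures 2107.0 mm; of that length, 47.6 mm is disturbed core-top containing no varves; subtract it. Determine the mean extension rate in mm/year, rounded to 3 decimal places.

0.130 mm/year

Adjusted count: 15807 + 6 = 15813 varves.
Removing the 47.6 mm offcut leaves 2107.0 − 47.6 = 2059.4 mm.
2059.4 mm over 15813 years gives 2059.4 / 15813 ≈ 0.130 mm/year.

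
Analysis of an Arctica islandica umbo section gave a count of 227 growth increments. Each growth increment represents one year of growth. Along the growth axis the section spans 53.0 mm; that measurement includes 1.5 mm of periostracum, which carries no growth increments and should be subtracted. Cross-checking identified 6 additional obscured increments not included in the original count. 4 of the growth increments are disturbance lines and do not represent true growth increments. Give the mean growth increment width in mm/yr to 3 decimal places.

After corrections the count is 227 − 4 + 6 = 229 growth increments.
Removing the 1.5 mm offcut leaves 53.0 − 1.5 = 51.5 mm.
Extension rate ≈ 51.5 / 229 = 0.225 mm/yr.

0.225 mm/yr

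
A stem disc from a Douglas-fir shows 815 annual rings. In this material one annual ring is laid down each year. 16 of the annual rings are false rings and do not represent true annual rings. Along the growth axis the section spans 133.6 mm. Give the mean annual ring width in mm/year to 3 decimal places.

Adjusted count: 815 − 16 = 799 annual rings.
Extension rate ≈ 133.6 / 799 = 0.167 mm/year.

0.167 mm/year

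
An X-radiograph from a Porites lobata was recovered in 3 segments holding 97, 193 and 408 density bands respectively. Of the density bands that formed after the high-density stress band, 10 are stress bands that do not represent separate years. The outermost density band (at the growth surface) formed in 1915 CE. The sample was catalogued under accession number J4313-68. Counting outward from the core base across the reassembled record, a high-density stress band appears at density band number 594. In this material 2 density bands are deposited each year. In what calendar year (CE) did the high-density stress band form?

Total density bands = 97 + 193 + 408 = 698.
The high-density stress band sits at density band 594 from the core base, so 698 − 594 = 104 density bands formed after it.
Removing the 10 false density bands leaves 104 − 10 = 94 true density bands beyond the high-density stress band.
Dividing by 2 density bands per year: 94 / 2 = 47 years.
Counting back 47 years from 1915 CE places the high-density stress band in 1915 − 47 = 1868 CE.

1868 CE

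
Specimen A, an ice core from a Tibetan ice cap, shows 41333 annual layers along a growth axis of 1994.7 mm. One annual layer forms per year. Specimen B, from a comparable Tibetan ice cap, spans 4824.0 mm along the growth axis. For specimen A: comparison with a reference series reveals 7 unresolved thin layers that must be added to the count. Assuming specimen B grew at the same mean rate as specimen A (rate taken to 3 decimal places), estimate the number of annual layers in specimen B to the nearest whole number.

100500 annual layers

Specimen A: true annual layer count = 41333 + 7 = 41340.
A: Mean rate = 1994.7 mm / 41340 years ≈ 0.048 mm/year.
Specimen B: 4824.0 mm / 0.048 mm per year = 100500.00 years ≈ 100500 annual layers.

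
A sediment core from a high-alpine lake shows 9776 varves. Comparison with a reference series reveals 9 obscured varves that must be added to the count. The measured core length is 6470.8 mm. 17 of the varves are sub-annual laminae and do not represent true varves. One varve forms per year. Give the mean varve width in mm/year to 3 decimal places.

Correcting the raw count gives 9776 − 17 + 9 = 9768 true varves.
Extension rate ≈ 6470.8 / 9768 = 0.662 mm/year.

0.662 mm/year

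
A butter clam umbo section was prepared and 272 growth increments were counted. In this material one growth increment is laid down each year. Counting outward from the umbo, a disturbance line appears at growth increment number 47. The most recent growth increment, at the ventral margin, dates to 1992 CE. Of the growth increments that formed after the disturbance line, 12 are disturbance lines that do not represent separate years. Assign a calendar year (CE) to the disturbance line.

Between growth increment 47 and the ventral margin there are 272 − 47 = 225 growth increments.
225 − 12 false = 213 true growth increments after the disturbance line.
1992 − 213 = 1779 CE.

1779 CE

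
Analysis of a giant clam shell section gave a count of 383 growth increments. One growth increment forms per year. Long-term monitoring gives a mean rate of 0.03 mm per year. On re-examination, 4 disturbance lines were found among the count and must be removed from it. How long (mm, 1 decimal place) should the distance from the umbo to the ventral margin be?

True growth increment count = 383 − 4 = 379.
Predicted length = 0.03 mm/year × 379 years = 11.4 mm.

11.4 mm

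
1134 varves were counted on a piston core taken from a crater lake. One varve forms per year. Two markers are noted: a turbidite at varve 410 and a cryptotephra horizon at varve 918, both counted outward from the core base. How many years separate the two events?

918 − 410 = 508 varves lie between the two events.
One varve per year makes the interval 508 years.

508 years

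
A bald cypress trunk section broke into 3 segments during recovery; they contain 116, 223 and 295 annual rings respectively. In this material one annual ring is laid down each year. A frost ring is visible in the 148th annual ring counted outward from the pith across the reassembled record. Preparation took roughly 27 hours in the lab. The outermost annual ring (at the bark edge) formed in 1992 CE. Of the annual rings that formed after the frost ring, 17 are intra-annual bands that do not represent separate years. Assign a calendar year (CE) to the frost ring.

Total annual rings = 116 + 223 + 295 = 634.
The frost ring sits at annual ring 148 from the pith, so 634 − 148 = 486 annual rings formed after it.
Excluding 17 false annual rings: 486 − 17 = 469.
The annual ring at the bark edge is 1992 CE, so the frost ring dates to 1992 − 469 = 1523 CE.

1523 CE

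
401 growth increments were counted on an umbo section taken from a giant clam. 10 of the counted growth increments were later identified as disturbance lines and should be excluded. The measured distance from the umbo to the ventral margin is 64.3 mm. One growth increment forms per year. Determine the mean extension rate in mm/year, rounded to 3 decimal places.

0.164 mm/year

True growth increment count = 401 − 10 = 391.
64.3 mm over 391 years gives 64.3 / 391 ≈ 0.164 mm/year.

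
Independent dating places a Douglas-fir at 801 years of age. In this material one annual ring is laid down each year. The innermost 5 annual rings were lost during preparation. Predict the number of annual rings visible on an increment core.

796 annual rings

At one annual ring per year, 801 years correspond to 801 annual rings.
Less the 5 uncaptured annual rings: 801 − 5 = 796.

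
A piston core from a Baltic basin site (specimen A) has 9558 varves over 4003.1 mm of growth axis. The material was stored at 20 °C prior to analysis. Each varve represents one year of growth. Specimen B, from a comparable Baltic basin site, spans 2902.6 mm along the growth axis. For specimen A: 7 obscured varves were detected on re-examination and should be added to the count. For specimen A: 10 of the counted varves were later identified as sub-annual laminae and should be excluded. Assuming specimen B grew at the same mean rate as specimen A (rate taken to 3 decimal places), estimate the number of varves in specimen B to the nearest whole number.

Specimen A: adjusted count: 9558 − 10 + 7 = 9555 varves.
A: Mean rate = 4003.1 mm / 9555 years ≈ 0.419 mm/year.
For B, 2902.6 / 0.419 = 6927.45 years ≈ 6927 varves.

6927 varves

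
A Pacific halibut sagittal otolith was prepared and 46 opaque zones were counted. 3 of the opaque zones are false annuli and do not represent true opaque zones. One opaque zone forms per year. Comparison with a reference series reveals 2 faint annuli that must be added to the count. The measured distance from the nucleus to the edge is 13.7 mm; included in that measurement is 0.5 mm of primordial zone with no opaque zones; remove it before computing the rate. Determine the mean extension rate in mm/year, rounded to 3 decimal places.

Correcting the raw count gives 46 − 3 + 2 = 45 true opaque zones.
Net length = 13.7 − 0.5 = 13.2 mm.
Mean rate = 13.2 mm / 45 years ≈ 0.293 mm/year.

0.293 mm/year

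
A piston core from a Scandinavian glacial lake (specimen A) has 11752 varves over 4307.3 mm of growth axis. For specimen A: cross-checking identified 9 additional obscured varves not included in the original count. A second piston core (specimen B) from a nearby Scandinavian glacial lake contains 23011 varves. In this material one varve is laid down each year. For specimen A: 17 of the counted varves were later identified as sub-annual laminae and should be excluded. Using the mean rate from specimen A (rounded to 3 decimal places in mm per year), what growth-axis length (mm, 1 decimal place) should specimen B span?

Specimen A: after corrections the count is 11752 − 17 + 9 = 11744 varves.
A: Mean rate = 4307.3 mm / 11744 years ≈ 0.367 mm/year.
For B, 0.367 mm/year × 23011 years = 8445.0 mm.

8445.0 mm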